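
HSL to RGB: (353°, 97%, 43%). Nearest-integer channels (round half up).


H=353°, S=0.97, L=0.43
C = (1-|2L-1|)×S = (1-|-0.14|)×0.97 = 0.8342
H' = H/60 = 353/60 ≈ 5.8833; X = C×(1-|H' mod 2 - 1|) ≈ 0.0973
m = L - C/2 = 0.43 - 0.4171 = 0.0129
Sector ⌊H'⌋ = 5 → (R',G',B') = (0.8342, 0.0, ≈0.0973)
RGB = ((R'+m)×255, (G'+m)×255, (B'+m)×255) = (216.0105, 3.2895, 28.10695)
Round half up → RGB(216, 3, 28)


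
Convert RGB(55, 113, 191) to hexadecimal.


R = 55 → 37 (hex)
G = 113 → 71 (hex)
B = 191 → BF (hex)
Hex = #3771BF


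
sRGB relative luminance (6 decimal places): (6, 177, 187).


Linearize each channel (sRGB transfer function): c = v/255; c_lin = c/12.92 if c ≤ 0.04045, else ((c+0.055)/1.055)^2.4
  R: 6/255 ≈ 0.023529 ≤ 0.04045 → 0.023529/12.92 ≈ 0.001821
  G: 177/255 ≈ 0.694118 > 0.04045 → ((0.694118+0.055)/1.055)^2.4 ≈ 0.439657
  B: 187/255 ≈ 0.733333 > 0.04045 → ((0.733333+0.055)/1.055)^2.4 ≈ 0.496933
R_lin = 0.001821, G_lin = 0.439657, B_lin = 0.496933
L = 0.2126×R + 0.7152×G + 0.0722×B
L = 0.2126×0.001821 + 0.7152×0.439657 + 0.0722×0.496933
L ≈ 0.350709


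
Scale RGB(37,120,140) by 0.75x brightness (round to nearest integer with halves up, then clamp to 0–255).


Multiply each channel by 0.75, round half up, clamp to [0, 255]
R: 37×0.75 = 27.75 → round → 28
G: 120×0.75 = 90
B: 140×0.75 = 105
= RGB(28, 90, 105)


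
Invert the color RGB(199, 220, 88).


Invert: (255-R, 255-G, 255-B)
R: 255-199 = 56
G: 255-220 = 35
B: 255-88 = 167
= RGB(56, 35, 167)


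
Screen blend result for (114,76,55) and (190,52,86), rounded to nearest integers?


Screen: C = 255 - (255-A)×(255-B)/255, rounded to nearest integer
R: 255 - (255-114)×(255-190)/255 = 255 - 9165/255 ≈ 255 - 35.941 = 219.059 → 219
G: 255 - (255-76)×(255-52)/255 = 255 - 36337/255 ≈ 255 - 142.498 = 112.502 → 113
B: 255 - (255-55)×(255-86)/255 = 255 - 33800/255 ≈ 255 - 132.549 = 122.451 → 122
= RGB(219, 113, 122)


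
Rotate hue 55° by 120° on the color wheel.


New hue = (H + rotation) mod 360
New hue = (55 + 120) mod 360
= 175 mod 360
= 175°


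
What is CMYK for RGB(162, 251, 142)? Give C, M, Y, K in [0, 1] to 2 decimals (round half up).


R'=162/255≈0.6353, G'=251/255≈0.9843, B'=142/255≈0.5569
K = 1 - max(R',G',B') = 1 - 251/255 = 4/255 = 0.01568… → 0.02
(1-R'-K)/(1-K) simplifies to (max-R)/max with max = 251:
C = (251-162)/251 = 89/251 = 0.35458… → 0.35
M = (251-251)/251 = 0/251 = 0 → 0.00
Y = (251-142)/251 = 109/251 = 0.43426… → 0.43
= CMYK(0.35, 0.00, 0.43, 0.02)


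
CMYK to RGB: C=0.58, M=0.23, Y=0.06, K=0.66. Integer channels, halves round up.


R = 255 × (1-C) × (1-K) = 255 × 0.42 × 0.34 = 36.414 → 36
G = 255 × (1-M) × (1-K) = 255 × 0.77 × 0.34 = 66.759 → 67
B = 255 × (1-Y) × (1-K) = 255 × 0.94 × 0.34 = 81.498 → 81
= RGB(36, 67, 81)


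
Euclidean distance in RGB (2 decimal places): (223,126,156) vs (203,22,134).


d = √[(R₁-R₂)² + (G₁-G₂)² + (B₁-B₂)²]
d = √[(223-203)² + (126-22)² + (156-134)²]
d = √[400 + 10816 + 484]
d = √11700
d ≈ 108.17


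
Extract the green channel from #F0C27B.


Color: #F0C27B
R = F0 = 240
G = C2 = 194
B = 7B = 123
Green = 194


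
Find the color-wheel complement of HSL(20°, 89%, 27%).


Complement = opposite side of color wheel = hue + 180°
H' = (20 + 180) mod 360 = 200°
S and L unchanged.
= HSL(200°, 89%, 27%)


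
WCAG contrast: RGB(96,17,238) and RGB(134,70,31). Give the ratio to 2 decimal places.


Linearize each sRGB channel c=v/255: c/12.92 if c ≤ 0.04045 else ((c+0.055)/1.055)^2.4
L = 0.2126×R_lin + 0.7152×G_lin + 0.0722×B_lin
Color 1 (96,17,238):
  R=96: 96/255≈0.3765 > 0.04045 → ((0.3765+0.055)/1.055)^2.4 ≈ 0.11697
  G=17: 17/255≈0.0667 > 0.04045 → ((0.0667+0.055)/1.055)^2.4 ≈ 0.00561
  B=238: 238/255≈0.9333 > 0.04045 → ((0.9333+0.055)/1.055)^2.4 ≈ 0.85499
  L1 = 0.2126×0.11697 + 0.7152×0.00561 + 0.0722×0.85499 ≈ 0.09061
Color 2 (134,70,31):
  R=134: 134/255≈0.5255 > 0.04045 → ((0.5255+0.055)/1.055)^2.4 ≈ 0.23840
  G=70: 70/255≈0.2745 > 0.04045 → ((0.2745+0.055)/1.055)^2.4 ≈ 0.06125
  B=31: 31/255≈0.1216 > 0.04045 → ((0.1216+0.055)/1.055)^2.4 ≈ 0.01370
  L2 = 0.2126×0.23840 + 0.7152×0.06125 + 0.0722×0.01370 ≈ 0.09548
Lighter = 0.09548, Darker = 0.09061
Ratio = (L_lighter + 0.05) / (L_darker + 0.05)
Ratio = (0.09548 + 0.05) / (0.09061 + 0.05) = 0.14548 / 0.14061 ≈ 1.0346
Ratio ≈ 1.03:1


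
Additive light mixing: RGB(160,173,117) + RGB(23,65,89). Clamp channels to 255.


Additive: each channel = min(255, C₁+C₂)
R: 160+23 = 183 → 183
G: 173+65 = 238 → 238
B: 117+89 = 206 → 206
= RGB(183, 238, 206)


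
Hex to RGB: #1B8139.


1B → 27 (R)
81 → 129 (G)
39 → 57 (B)
= RGB(27, 129, 57)


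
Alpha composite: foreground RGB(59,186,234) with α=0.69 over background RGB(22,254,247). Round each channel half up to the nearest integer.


C = α×F + (1-α)×B, with 1-α = 0.31
R: 0.69×59 + 0.31×22 = 40.71 + 6.82 = 47.53 → 48
G: 0.69×186 + 0.31×254 = 128.34 + 78.74 = 207.08 → 207
B: 0.69×234 + 0.31×247 = 161.46 + 76.57 = 238.03 → 238
= RGB(48, 207, 238)


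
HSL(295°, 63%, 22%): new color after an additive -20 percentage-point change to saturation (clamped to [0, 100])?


Original S = 63%
Adjustment = -20 percentage points
New S = 63 + (-20) = 43
Clamp to [0, 100] → 43
= HSL(295°, 43%, 22%)


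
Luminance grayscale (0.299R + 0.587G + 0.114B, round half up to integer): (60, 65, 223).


Gray = 0.299×R + 0.587×G + 0.114×B
Gray = 0.299×60 + 0.587×65 + 0.114×223
Gray = 17.940 + 38.155 + 25.422
Gray = 81.517 → round half up → 82
Gray = 82


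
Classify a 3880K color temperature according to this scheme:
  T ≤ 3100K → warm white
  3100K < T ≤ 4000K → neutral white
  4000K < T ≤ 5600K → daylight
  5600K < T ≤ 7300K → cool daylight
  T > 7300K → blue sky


Temperature: 3880K
3100K < 3880K ≤ 4000K → neutral white
Classification: neutral white


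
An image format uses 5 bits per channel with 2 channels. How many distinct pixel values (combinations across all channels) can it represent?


Total bits = 5 bits/channel × 2 channels = 10 bits
Distinct pixel values = 2^10
= 1,024 pixel values


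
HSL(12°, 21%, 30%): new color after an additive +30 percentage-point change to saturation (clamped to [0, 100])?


Original S = 21%
Adjustment = +30 percentage points
New S = 21 + (30) = 51
Clamp to [0, 100] → 51
= HSL(12°, 51%, 30%)


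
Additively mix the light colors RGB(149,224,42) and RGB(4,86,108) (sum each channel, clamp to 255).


Additive: each channel = min(255, C₁+C₂)
R: 149+4 = 153 → 153
G: 224+86 = 310 → 255
B: 42+108 = 150 → 150
= RGB(153, 255, 150)


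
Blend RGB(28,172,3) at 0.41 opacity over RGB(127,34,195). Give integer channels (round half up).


C = α×F + (1-α)×B, with 1-α = 0.59
R: 0.41×28 + 0.59×127 = 11.48 + 74.93 = 86.41 → 86
G: 0.41×172 + 0.59×34 = 70.52 + 20.06 = 90.58 → 91
B: 0.41×3 + 0.59×195 = 1.23 + 115.05 = 116.28 → 116
= RGB(86, 91, 116)


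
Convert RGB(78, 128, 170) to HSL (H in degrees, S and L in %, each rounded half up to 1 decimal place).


Normalize: R'=78/255≈0.3059, G'=128/255≈0.5020, B'=170/255≈0.6667
Max=170/255, Min=78/255, Δ=Max-Min=92/255
L = (Max+Min)/2 = (170+78)/510 = 248/510 = 0.48627… → L = 48.6%
L ≤ 0.5 → S = Δ/(Max+Min) = 92/(170+78) = 92/248 = 0.37096… → S = 37.1%
(the 1/255 factors cancel in S and H, so raw channel differences can be used)
Max is B' → H = 60 × ((R-G)/Δ + 4) = 60 × ((78-128)/92 + 4)
  -50/92 + 4 = -0.5434… + 4 = 3.4565…
  H = 60 × 3.4565… = 207.391…° → H = 207.4°
= HSL(207.4°, 37.1%, 48.6%)


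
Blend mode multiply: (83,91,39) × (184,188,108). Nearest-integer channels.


Multiply: C = A×B/255, rounded to nearest integer
R: 83×184/255 = 15272/255 ≈ 59.890 → 60
G: 91×188/255 = 17108/255 ≈ 67.090 → 67
B: 39×108/255 = 4212/255 ≈ 16.518 → 17
= RGB(60, 67, 17)


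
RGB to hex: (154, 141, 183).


R = 154 → 9A (hex)
G = 141 → 8D (hex)
B = 183 → B7 (hex)
Hex = #9A8DB7


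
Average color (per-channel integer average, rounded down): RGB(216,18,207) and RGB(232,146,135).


Midpoint: each channel = ⌊(C₁+C₂)/2⌋
R: ⌊(216+232)/2⌋ = 224
G: ⌊(18+146)/2⌋ = 82
B: ⌊(207+135)/2⌋ = 171
= RGB(224, 82, 171)


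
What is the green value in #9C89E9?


Color: #9C89E9
R = 9C = 156
G = 89 = 137
B = E9 = 233
Green = 137


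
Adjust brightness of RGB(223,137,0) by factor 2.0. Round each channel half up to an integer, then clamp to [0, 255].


Multiply each channel by 2.0, round half up, clamp to [0, 255]
R: 223×2.0 = 446 → clamp → 255
G: 137×2.0 = 274 → clamp → 255
B: 0×2.0 = 0
= RGB(255, 255, 0)


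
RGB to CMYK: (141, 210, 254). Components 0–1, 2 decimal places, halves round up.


R'=141/255≈0.5529, G'=210/255≈0.8235, B'=254/255≈0.9961
K = 1 - max(R',G',B') = 1 - 254/255 = 1/255 = 0.00392… → 0.00
(1-R'-K)/(1-K) simplifies to (max-R)/max with max = 254:
C = (254-141)/254 = 113/254 = 0.44488… → 0.44
M = (254-210)/254 = 44/254 = 0.17322… → 0.17
Y = (254-254)/254 = 0/254 = 0 → 0.00
= CMYK(0.44, 0.17, 0.00, 0.00)


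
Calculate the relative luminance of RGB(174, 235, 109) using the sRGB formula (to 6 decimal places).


Linearize each channel (sRGB transfer function): c = v/255; c_lin = c/12.92 if c ≤ 0.04045, else ((c+0.055)/1.055)^2.4
  R: 174/255 ≈ 0.682353 > 0.04045 → ((0.682353+0.055)/1.055)^2.4 ≈ 0.423268
  G: 235/255 ≈ 0.921569 > 0.04045 → ((0.921569+0.055)/1.055)^2.4 ≈ 0.830770
  B: 109/255 ≈ 0.427451 > 0.04045 → ((0.427451+0.055)/1.055)^2.4 ≈ 0.152926
R_lin = 0.423268, G_lin = 0.830770, B_lin = 0.152926
L = 0.2126×R + 0.7152×G + 0.0722×B
L = 0.2126×0.423268 + 0.7152×0.830770 + 0.0722×0.152926
L ≈ 0.695195


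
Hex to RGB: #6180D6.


61 → 97 (R)
80 → 128 (G)
D6 → 214 (B)
= RGB(97, 128, 214)


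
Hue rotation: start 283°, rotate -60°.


New hue = (H + rotation) mod 360
New hue = (283 -60) mod 360
= 223 mod 360
= 223°


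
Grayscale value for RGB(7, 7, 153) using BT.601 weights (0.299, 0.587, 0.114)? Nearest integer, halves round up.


Gray = 0.299×R + 0.587×G + 0.114×B
Gray = 0.299×7 + 0.587×7 + 0.114×153
Gray = 2.093 + 4.109 + 17.442
Gray = 23.644 → round half up → 24
Gray = 24


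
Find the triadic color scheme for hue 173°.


Triadic: equally spaced at 120° intervals
H1 = 173°
H2 = (173 + 120) mod 360 = 293°
H3 = (173 + 240) mod 360 = 53°
Triadic = 173°, 293°, 53°


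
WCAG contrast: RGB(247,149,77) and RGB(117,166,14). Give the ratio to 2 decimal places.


Linearize each sRGB channel c=v/255: c/12.92 if c ≤ 0.04045 else ((c+0.055)/1.055)^2.4
L = 0.2126×R_lin + 0.7152×G_lin + 0.0722×B_lin
Color 1 (247,149,77):
  R=247: 247/255≈0.9686 > 0.04045 → ((0.9686+0.055)/1.055)^2.4 ≈ 0.93011
  G=149: 149/255≈0.5843 > 0.04045 → ((0.5843+0.055)/1.055)^2.4 ≈ 0.30054
  B=77: 77/255≈0.3020 > 0.04045 → ((0.3020+0.055)/1.055)^2.4 ≈ 0.07421
  L1 = 0.2126×0.93011 + 0.7152×0.30054 + 0.0722×0.07421 ≈ 0.41805
Color 2 (117,166,14):
  R=117: 117/255≈0.4588 > 0.04045 → ((0.4588+0.055)/1.055)^2.4 ≈ 0.17789
  G=166: 166/255≈0.6510 > 0.04045 → ((0.6510+0.055)/1.055)^2.4 ≈ 0.38133
  B=14: 14/255≈0.0549 > 0.04045 → ((0.0549+0.055)/1.055)^2.4 ≈ 0.00439
  L2 = 0.2126×0.17789 + 0.7152×0.38133 + 0.0722×0.00439 ≈ 0.31086
Lighter = 0.41805, Darker = 0.31086
Ratio = (L_lighter + 0.05) / (L_darker + 0.05)
Ratio = (0.41805 + 0.05) / (0.31086 + 0.05) = 0.46805 / 0.36086 ≈ 1.2970
Ratio ≈ 1.30:1


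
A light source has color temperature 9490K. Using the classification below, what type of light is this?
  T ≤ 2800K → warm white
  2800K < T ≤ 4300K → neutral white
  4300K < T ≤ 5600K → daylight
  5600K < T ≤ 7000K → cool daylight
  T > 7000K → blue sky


Temperature: 9490K
9490K > 7000K → blue sky
Classification: blue sky


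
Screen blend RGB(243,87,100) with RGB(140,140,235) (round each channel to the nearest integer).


Screen: C = 255 - (255-A)×(255-B)/255, rounded to nearest integer
R: 255 - (255-243)×(255-140)/255 = 255 - 1380/255 ≈ 255 - 5.412 = 249.588 → 250
G: 255 - (255-87)×(255-140)/255 = 255 - 19320/255 ≈ 255 - 75.765 = 179.235 → 179
B: 255 - (255-100)×(255-235)/255 = 255 - 3100/255 ≈ 255 - 12.157 = 242.843 → 243
= RGB(250, 179, 243)


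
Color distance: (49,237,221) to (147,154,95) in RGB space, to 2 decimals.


d = √[(R₁-R₂)² + (G₁-G₂)² + (B₁-B₂)²]
d = √[(49-147)² + (237-154)² + (221-95)²]
d = √[9604 + 6889 + 15876]
d = √32369
d ≈ 179.91


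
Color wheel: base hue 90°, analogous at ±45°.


Base hue: 90°
Left analog: (90 - 45) mod 360 = 45°
Right analog: (90 + 45) mod 360 = 135°
Analogous hues = 45° and 135°


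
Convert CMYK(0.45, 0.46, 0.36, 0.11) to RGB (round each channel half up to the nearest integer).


R = 255 × (1-C) × (1-K) = 255 × 0.55 × 0.89 = 124.8225 → 125
G = 255 × (1-M) × (1-K) = 255 × 0.54 × 0.89 = 122.553 → 123
B = 255 × (1-Y) × (1-K) = 255 × 0.64 × 0.89 = 145.248 → 145
= RGB(125, 123, 145)


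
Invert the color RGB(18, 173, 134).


Invert: (255-R, 255-G, 255-B)
R: 255-18 = 237
G: 255-173 = 82
B: 255-134 = 121
= RGB(237, 82, 121)


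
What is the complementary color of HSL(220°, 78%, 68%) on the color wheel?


Complement = opposite side of color wheel = hue + 180°
H' = (220 + 180) mod 360 = 40°
S and L unchanged.
= HSL(40°, 78%, 68%)


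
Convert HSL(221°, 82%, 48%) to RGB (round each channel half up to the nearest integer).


H=221°, S=0.82, L=0.48
C = (1-|2L-1|)×S = (1-|-0.04|)×0.82 = 0.7872
H' = H/60 = 221/60 ≈ 3.6833; X = C×(1-|H' mod 2 - 1|) = 0.24928
m = L - C/2 = 0.48 - 0.3936 = 0.0864
Sector ⌊H'⌋ = 3 → (R',G',B') = (0.0, 0.24928, 0.7872)
RGB = ((R'+m)×255, (G'+m)×255, (B'+m)×255) = (22.032, 85.5984, 222.768)
Round half up → RGB(22, 86, 223)


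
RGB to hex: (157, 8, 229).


R = 157 → 9D (hex)
G = 8 → 08 (hex)
B = 229 → E5 (hex)
Hex = #9D08E5


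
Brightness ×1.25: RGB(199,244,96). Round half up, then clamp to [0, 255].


Multiply each channel by 1.25, round half up, clamp to [0, 255]
R: 199×1.25 = 248.75 → round → 249
G: 244×1.25 = 305 → clamp → 255
B: 96×1.25 = 120
= RGB(249, 255, 120)


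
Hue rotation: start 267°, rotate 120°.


New hue = (H + rotation) mod 360
New hue = (267 + 120) mod 360
= 387 mod 360
= 27°


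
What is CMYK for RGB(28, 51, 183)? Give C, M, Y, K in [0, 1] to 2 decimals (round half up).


R'=28/255≈0.1098, G'=51/255≈0.2000, B'=183/255≈0.7176
K = 1 - max(R',G',B') = 1 - 183/255 = 72/255 = 0.28235… → 0.28
(1-R'-K)/(1-K) simplifies to (max-R)/max with max = 183:
C = (183-28)/183 = 155/183 = 0.84699… → 0.85
M = (183-51)/183 = 132/183 = 0.72131… → 0.72
Y = (183-183)/183 = 0/183 = 0 → 0.00
= CMYK(0.85, 0.72, 0.00, 0.28)


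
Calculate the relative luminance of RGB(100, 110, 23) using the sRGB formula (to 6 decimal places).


Linearize each channel (sRGB transfer function): c = v/255; c_lin = c/12.92 if c ≤ 0.04045, else ((c+0.055)/1.055)^2.4
  R: 100/255 ≈ 0.392157 > 0.04045 → ((0.392157+0.055)/1.055)^2.4 ≈ 0.127438
  G: 110/255 ≈ 0.431373 > 0.04045 → ((0.431373+0.055)/1.055)^2.4 ≈ 0.155926
  B: 23/255 ≈ 0.090196 > 0.04045 → ((0.090196+0.055)/1.055)^2.4 ≈ 0.008568
R_lin = 0.127438, G_lin = 0.155926, B_lin = 0.008568
L = 0.2126×R + 0.7152×G + 0.0722×B
L = 0.2126×0.127438 + 0.7152×0.155926 + 0.0722×0.008568
L ≈ 0.139230


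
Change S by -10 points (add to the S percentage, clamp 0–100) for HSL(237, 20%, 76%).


Original S = 20%
Adjustment = -10 percentage points
New S = 20 + (-10) = 10
Clamp to [0, 100] → 10
= HSL(237°, 10%, 76%)


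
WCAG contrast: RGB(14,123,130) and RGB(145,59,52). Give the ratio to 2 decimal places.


Linearize each sRGB channel c=v/255: c/12.92 if c ≤ 0.04045 else ((c+0.055)/1.055)^2.4
L = 0.2126×R_lin + 0.7152×G_lin + 0.0722×B_lin
Color 1 (14,123,130):
  R=14: 14/255≈0.0549 > 0.04045 → ((0.0549+0.055)/1.055)^2.4 ≈ 0.00439
  G=123: 123/255≈0.4824 > 0.04045 → ((0.4824+0.055)/1.055)^2.4 ≈ 0.19807
  B=130: 130/255≈0.5098 > 0.04045 → ((0.5098+0.055)/1.055)^2.4 ≈ 0.22323
  L1 = 0.2126×0.00439 + 0.7152×0.19807 + 0.0722×0.22323 ≈ 0.15871
Color 2 (145,59,52):
  R=145: 145/255≈0.5686 > 0.04045 → ((0.5686+0.055)/1.055)^2.4 ≈ 0.28315
  G=59: 59/255≈0.2314 > 0.04045 → ((0.2314+0.055)/1.055)^2.4 ≈ 0.04374
  B=52: 52/255≈0.2039 > 0.04045 → ((0.2039+0.055)/1.055)^2.4 ≈ 0.03434
  L2 = 0.2126×0.28315 + 0.7152×0.04374 + 0.0722×0.03434 ≈ 0.09396
Lighter = 0.15871, Darker = 0.09396
Ratio = (L_lighter + 0.05) / (L_darker + 0.05)
Ratio = (0.15871 + 0.05) / (0.09396 + 0.05) = 0.20871 / 0.14396 ≈ 1.4498
Ratio ≈ 1.45:1


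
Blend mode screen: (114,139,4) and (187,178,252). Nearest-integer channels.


Screen: C = 255 - (255-A)×(255-B)/255, rounded to nearest integer
R: 255 - (255-114)×(255-187)/255 = 255 - 9588/255 ≈ 255 - 37.600 = 217.400 → 217
G: 255 - (255-139)×(255-178)/255 = 255 - 8932/255 ≈ 255 - 35.027 = 219.973 → 220
B: 255 - (255-4)×(255-252)/255 = 255 - 753/255 ≈ 255 - 2.953 = 252.047 → 252
= RGB(217, 220, 252)


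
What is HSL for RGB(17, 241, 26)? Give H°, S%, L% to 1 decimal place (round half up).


Normalize: R'=17/255≈0.0667, G'=241/255≈0.9451, B'=26/255≈0.1020
Max=241/255, Min=17/255, Δ=Max-Min=224/255
L = (Max+Min)/2 = (241+17)/510 = 258/510 = 0.50588… → L = 50.6%
L > 0.5 → S = Δ/(2-Max-Min) = 224/(510-241-17) = 224/252 = 0.88888… → S = 88.9%
(the 1/255 factors cancel in S and H, so raw channel differences can be used)
Max is G' → H = 60 × ((B-R)/Δ + 2) = 60 × ((26-17)/224 + 2)
  9/224 + 2 = 0.0401… + 2 = 2.0401…
  H = 60 × 2.0401… = 122.410…° → H = 122.4°
= HSL(122.4°, 88.9%, 50.6%)


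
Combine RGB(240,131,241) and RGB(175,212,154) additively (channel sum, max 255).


Additive: each channel = min(255, C₁+C₂)
R: 240+175 = 415 → 255
G: 131+212 = 343 → 255
B: 241+154 = 395 → 255
= RGB(255, 255, 255)


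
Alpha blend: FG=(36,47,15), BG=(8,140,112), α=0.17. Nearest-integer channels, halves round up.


C = α×F + (1-α)×B, with 1-α = 0.83
R: 0.17×36 + 0.83×8 = 6.12 + 6.64 = 12.76 → 13
G: 0.17×47 + 0.83×140 = 7.99 + 116.20 = 124.19 → 124
B: 0.17×15 + 0.83×112 = 2.55 + 92.96 = 95.51 → 96
= RGB(13, 124, 96)


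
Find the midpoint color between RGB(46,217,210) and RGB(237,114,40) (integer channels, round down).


Midpoint: each channel = ⌊(C₁+C₂)/2⌋
R: ⌊(46+237)/2⌋ = 141
G: ⌊(217+114)/2⌋ = 165
B: ⌊(210+40)/2⌋ = 125
= RGB(141, 165, 125)


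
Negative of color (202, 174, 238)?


Invert: (255-R, 255-G, 255-B)
R: 255-202 = 53
G: 255-174 = 81
B: 255-238 = 17
= RGB(53, 81, 17)


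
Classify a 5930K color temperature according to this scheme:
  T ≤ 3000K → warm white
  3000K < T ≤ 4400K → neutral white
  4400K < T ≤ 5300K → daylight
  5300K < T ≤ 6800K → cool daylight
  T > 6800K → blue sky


Temperature: 5930K
5300K < 5930K ≤ 6800K → cool daylight
Classification: cool daylight


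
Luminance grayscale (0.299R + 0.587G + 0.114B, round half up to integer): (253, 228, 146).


Gray = 0.299×R + 0.587×G + 0.114×B
Gray = 0.299×253 + 0.587×228 + 0.114×146
Gray = 75.647 + 133.836 + 16.644
Gray = 226.127 → round half up → 226
Gray = 226


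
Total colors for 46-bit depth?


Colors = 2^bits = 2^46
= 70,368,744,177,664 colors


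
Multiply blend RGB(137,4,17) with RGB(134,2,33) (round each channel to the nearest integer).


Multiply: C = A×B/255, rounded to nearest integer
R: 137×134/255 = 18358/255 ≈ 71.992 → 72
G: 4×2/255 = 8/255 ≈ 0.031 → 0
B: 17×33/255 = 561/255 ≈ 2.200 → 2
= RGB(72, 0, 2)


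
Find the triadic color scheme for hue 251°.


Triadic: equally spaced at 120° intervals
H1 = 251°
H2 = (251 + 120) mod 360 = 11°
H3 = (251 + 240) mod 360 = 131°
Triadic = 251°, 11°, 131°


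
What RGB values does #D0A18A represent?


D0 → 208 (R)
A1 → 161 (G)
8A → 138 (B)
= RGB(208, 161, 138)


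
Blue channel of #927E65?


Color: #927E65
R = 92 = 146
G = 7E = 126
B = 65 = 101
Blue = 101


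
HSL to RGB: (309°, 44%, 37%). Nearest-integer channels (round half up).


H=309°, S=0.44, L=0.37
C = (1-|2L-1|)×S = (1-|-0.26|)×0.44 = 0.3256
H' = H/60 = 309/60 ≈ 5.1500; X = C×(1-|H' mod 2 - 1|) = 0.27676
m = L - C/2 = 0.37 - 0.1628 = 0.2072
Sector ⌊H'⌋ = 5 → (R',G',B') = (0.3256, 0.0, 0.27676)
RGB = ((R'+m)×255, (G'+m)×255, (B'+m)×255) = (135.864, 52.836, 123.4098)
Round half up → RGB(136, 53, 123)


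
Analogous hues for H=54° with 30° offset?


Base hue: 54°
Left analog: (54 - 30) mod 360 = 24°
Right analog: (54 + 30) mod 360 = 84°
Analogous hues = 24° and 84°


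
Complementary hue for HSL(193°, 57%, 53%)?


Complement = opposite side of color wheel = hue + 180°
H' = (193 + 180) mod 360 = 13°
S and L unchanged.
= HSL(13°, 57%, 53%)


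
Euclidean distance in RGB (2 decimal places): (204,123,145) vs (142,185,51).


d = √[(R₁-R₂)² + (G₁-G₂)² + (B₁-B₂)²]
d = √[(204-142)² + (123-185)² + (145-51)²]
d = √[3844 + 3844 + 8836]
d = √16524
d ≈ 128.55


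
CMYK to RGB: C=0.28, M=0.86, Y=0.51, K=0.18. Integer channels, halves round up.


R = 255 × (1-C) × (1-K) = 255 × 0.72 × 0.82 = 150.552 → 151
G = 255 × (1-M) × (1-K) = 255 × 0.14 × 0.82 = 29.274 → 29
B = 255 × (1-Y) × (1-K) = 255 × 0.49 × 0.82 = 102.459 → 102
= RGB(151, 29, 102)


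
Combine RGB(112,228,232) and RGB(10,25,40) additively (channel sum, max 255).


Additive: each channel = min(255, C₁+C₂)
R: 112+10 = 122 → 122
G: 228+25 = 253 → 253
B: 232+40 = 272 → 255
= RGB(122, 253, 255)


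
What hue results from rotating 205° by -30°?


New hue = (H + rotation) mod 360
New hue = (205 -30) mod 360
= 175 mod 360
= 175°


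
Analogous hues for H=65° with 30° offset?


Base hue: 65°
Left analog: (65 - 30) mod 360 = 35°
Right analog: (65 + 30) mod 360 = 95°
Analogous hues = 35° and 95°


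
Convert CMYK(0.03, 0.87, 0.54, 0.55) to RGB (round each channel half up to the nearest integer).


R = 255 × (1-C) × (1-K) = 255 × 0.97 × 0.45 = 111.3075 → 111
G = 255 × (1-M) × (1-K) = 255 × 0.13 × 0.45 = 14.9175 → 15
B = 255 × (1-Y) × (1-K) = 255 × 0.46 × 0.45 = 52.785 → 53
= RGB(111, 15, 53)


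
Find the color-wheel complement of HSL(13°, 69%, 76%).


Complement = opposite side of color wheel = hue + 180°
H' = (13 + 180) mod 360 = 193°
S and L unchanged.
= HSL(193°, 69%, 76%)


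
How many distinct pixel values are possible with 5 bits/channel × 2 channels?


Total bits = 5 bits/channel × 2 channels = 10 bits
Distinct pixel values = 2^10
= 1,024 pixel values


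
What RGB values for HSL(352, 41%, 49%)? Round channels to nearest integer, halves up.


H=352°, S=0.41, L=0.49
C = (1-|2L-1|)×S = (1-|-0.02|)×0.41 = 0.4018
H' = H/60 = 352/60 ≈ 5.8667; X = C×(1-|H' mod 2 - 1|) ≈ 0.0536
m = L - C/2 = 0.49 - 0.2009 = 0.2891
Sector ⌊H'⌋ = 5 → (R',G',B') = (0.4018, 0.0, ≈0.0536)
RGB = ((R'+m)×255, (G'+m)×255, (B'+m)×255) = (176.1795, 73.7205, 87.3817)
Round half up → RGB(176, 74, 87)


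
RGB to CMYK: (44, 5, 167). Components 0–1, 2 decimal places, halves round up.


R'=44/255≈0.1725, G'=5/255≈0.0196, B'=167/255≈0.6549
K = 1 - max(R',G',B') = 1 - 167/255 = 88/255 = 0.34509… → 0.35
(1-R'-K)/(1-K) simplifies to (max-R)/max with max = 167:
C = (167-44)/167 = 123/167 = 0.73652… → 0.74
M = (167-5)/167 = 162/167 = 0.97005… → 0.97
Y = (167-167)/167 = 0/167 = 0 → 0.00
= CMYK(0.74, 0.97, 0.00, 0.35)


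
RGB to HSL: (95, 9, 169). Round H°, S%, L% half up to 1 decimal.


Normalize: R'=95/255≈0.3725, G'=9/255≈0.0353, B'=169/255≈0.6627
Max=169/255, Min=9/255, Δ=Max-Min=160/255
L = (Max+Min)/2 = (169+9)/510 = 178/510 = 0.34901… → L = 34.9%
L ≤ 0.5 → S = Δ/(Max+Min) = 160/(169+9) = 160/178 = 0.89887… → S = 89.9%
(the 1/255 factors cancel in S and H, so raw channel differences can be used)
Max is B' → H = 60 × ((R-G)/Δ + 4) = 60 × ((95-9)/160 + 4)
  86/160 + 4 = 0.5375 + 4 = 4.5375
  H = 60 × 4.5375 = 272.25° → H = 272.3°
= HSL(272.3°, 89.9%, 34.9%)


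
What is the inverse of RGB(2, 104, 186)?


Invert: (255-R, 255-G, 255-B)
R: 255-2 = 253
G: 255-104 = 151
B: 255-186 = 69
= RGB(253, 151, 69)


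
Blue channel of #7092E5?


Color: #7092E5
R = 70 = 112
G = 92 = 146
B = E5 = 229
Blue = 229


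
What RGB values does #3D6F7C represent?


3D → 61 (R)
6F → 111 (G)
7C → 124 (B)
= RGB(61, 111, 124)


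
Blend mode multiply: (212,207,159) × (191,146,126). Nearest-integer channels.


Multiply: C = A×B/255, rounded to nearest integer
R: 212×191/255 = 40492/255 ≈ 158.792 → 159
G: 207×146/255 = 30222/255 ≈ 118.518 → 119
B: 159×126/255 = 20034/255 ≈ 78.565 → 79
= RGB(159, 119, 79)


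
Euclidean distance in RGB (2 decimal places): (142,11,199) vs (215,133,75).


d = √[(R₁-R₂)² + (G₁-G₂)² + (B₁-B₂)²]
d = √[(142-215)² + (11-133)² + (199-75)²]
d = √[5329 + 14884 + 15376]
d = √35589
d ≈ 188.65


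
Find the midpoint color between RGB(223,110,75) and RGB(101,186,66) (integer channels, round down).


Midpoint: each channel = ⌊(C₁+C₂)/2⌋
R: ⌊(223+101)/2⌋ = 162
G: ⌊(110+186)/2⌋ = 148
B: ⌊(75+66)/2⌋ = 70
= RGB(162, 148, 70)


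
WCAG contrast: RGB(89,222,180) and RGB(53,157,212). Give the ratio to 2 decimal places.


Linearize each sRGB channel c=v/255: c/12.92 if c ≤ 0.04045 else ((c+0.055)/1.055)^2.4
L = 0.2126×R_lin + 0.7152×G_lin + 0.0722×B_lin
Color 1 (89,222,180):
  R=89: 89/255≈0.3490 > 0.04045 → ((0.3490+0.055)/1.055)^2.4 ≈ 0.09990
  G=222: 222/255≈0.8706 > 0.04045 → ((0.8706+0.055)/1.055)^2.4 ≈ 0.73046
  B=180: 180/255≈0.7059 > 0.04045 → ((0.7059+0.055)/1.055)^2.4 ≈ 0.45641
  L1 = 0.2126×0.09990 + 0.7152×0.73046 + 0.0722×0.45641 ≈ 0.57662
Color 2 (53,157,212):
  R=53: 53/255≈0.2078 > 0.04045 → ((0.2078+0.055)/1.055)^2.4 ≈ 0.03560
  G=157: 157/255≈0.6157 > 0.04045 → ((0.6157+0.055)/1.055)^2.4 ≈ 0.33716
  B=212: 212/255≈0.8314 > 0.04045 → ((0.8314+0.055)/1.055)^2.4 ≈ 0.65837
  L2 = 0.2126×0.03560 + 0.7152×0.33716 + 0.0722×0.65837 ≈ 0.29624
Lighter = 0.57662, Darker = 0.29624
Ratio = (L_lighter + 0.05) / (L_darker + 0.05)
Ratio = (0.57662 + 0.05) / (0.29624 + 0.05) = 0.62662 / 0.34624 ≈ 1.8098
Ratio ≈ 1.81:1


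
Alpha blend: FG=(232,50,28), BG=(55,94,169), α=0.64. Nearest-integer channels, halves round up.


C = α×F + (1-α)×B, with 1-α = 0.36
R: 0.64×232 + 0.36×55 = 148.48 + 19.80 = 168.28 → 168
G: 0.64×50 + 0.36×94 = 32.00 + 33.84 = 65.84 → 66
B: 0.64×28 + 0.36×169 = 17.92 + 60.84 = 78.76 → 79
= RGB(168, 66, 79)


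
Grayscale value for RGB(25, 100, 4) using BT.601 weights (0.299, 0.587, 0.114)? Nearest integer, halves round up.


Gray = 0.299×R + 0.587×G + 0.114×B
Gray = 0.299×25 + 0.587×100 + 0.114×4
Gray = 7.475 + 58.700 + 0.456
Gray = 66.631 → round half up → 67
Gray = 67


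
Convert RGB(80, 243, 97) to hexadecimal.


R = 80 → 50 (hex)
G = 243 → F3 (hex)
B = 97 → 61 (hex)
Hex = #50F361


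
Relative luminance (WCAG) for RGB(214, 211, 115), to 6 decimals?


Linearize each channel (sRGB transfer function): c = v/255; c_lin = c/12.92 if c ≤ 0.04045, else ((c+0.055)/1.055)^2.4
  R: 214/255 ≈ 0.839216 > 0.04045 → ((0.839216+0.055)/1.055)^2.4 ≈ 0.672443
  G: 211/255 ≈ 0.827451 > 0.04045 → ((0.827451+0.055)/1.055)^2.4 ≈ 0.651406
  B: 115/255 ≈ 0.450980 > 0.04045 → ((0.450980+0.055)/1.055)^2.4 ≈ 0.171441
R_lin = 0.672443, G_lin = 0.651406, B_lin = 0.171441
L = 0.2126×R + 0.7152×G + 0.0722×B
L = 0.2126×0.672443 + 0.7152×0.651406 + 0.0722×0.171441
L ≈ 0.621225


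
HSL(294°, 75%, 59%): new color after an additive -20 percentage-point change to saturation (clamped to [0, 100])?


Original S = 75%
Adjustment = -20 percentage points
New S = 75 + (-20) = 55
Clamp to [0, 100] → 55
= HSL(294°, 55%, 59%)


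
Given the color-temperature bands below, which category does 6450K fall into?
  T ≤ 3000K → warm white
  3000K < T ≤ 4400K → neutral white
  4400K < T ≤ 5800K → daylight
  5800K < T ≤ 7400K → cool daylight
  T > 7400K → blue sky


Temperature: 6450K
5800K < 6450K ≤ 7400K → cool daylight
Classification: cool daylight


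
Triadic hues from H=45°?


Triadic: equally spaced at 120° intervals
H1 = 45°
H2 = (45 + 120) mod 360 = 165°
H3 = (45 + 240) mod 360 = 285°
Triadic = 45°, 165°, 285°


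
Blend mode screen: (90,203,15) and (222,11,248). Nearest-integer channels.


Screen: C = 255 - (255-A)×(255-B)/255, rounded to nearest integer
R: 255 - (255-90)×(255-222)/255 = 255 - 5445/255 ≈ 255 - 21.353 = 233.647 → 234
G: 255 - (255-203)×(255-11)/255 = 255 - 12688/255 ≈ 255 - 49.757 = 205.243 → 205
B: 255 - (255-15)×(255-248)/255 = 255 - 1680/255 ≈ 255 - 6.588 = 248.412 → 248
= RGB(234, 205, 248)


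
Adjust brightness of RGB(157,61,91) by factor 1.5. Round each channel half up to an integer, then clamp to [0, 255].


Multiply each channel by 1.5, round half up, clamp to [0, 255]
R: 157×1.5 = 235.5 → round → 236
G: 61×1.5 = 91.5 → round → 92
B: 91×1.5 = 136.5 → round → 137
= RGB(236, 92, 137)


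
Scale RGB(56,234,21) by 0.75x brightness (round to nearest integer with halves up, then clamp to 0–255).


Multiply each channel by 0.75, round half up, clamp to [0, 255]
R: 56×0.75 = 42
G: 234×0.75 = 175.5 → round → 176
B: 21×0.75 = 15.75 → round → 16
= RGB(42, 176, 16)


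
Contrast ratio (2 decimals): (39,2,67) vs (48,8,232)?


Linearize each sRGB channel c=v/255: c/12.92 if c ≤ 0.04045 else ((c+0.055)/1.055)^2.4
L = 0.2126×R_lin + 0.7152×G_lin + 0.0722×B_lin
Color 1 (39,2,67):
  R=39: 39/255≈0.1529 > 0.04045 → ((0.1529+0.055)/1.055)^2.4 ≈ 0.02029
  G=2: 2/255≈0.0078 ≤ 0.04045 → 0.0078/12.92 ≈ 0.00061
  B=67: 67/255≈0.2627 > 0.04045 → ((0.2627+0.055)/1.055)^2.4 ≈ 0.05613
  L1 = 0.2126×0.02029 + 0.7152×0.00061 + 0.0722×0.05613 ≈ 0.00880
Color 2 (48,8,232):
  R=48: 48/255≈0.1882 > 0.04045 → ((0.1882+0.055)/1.055)^2.4 ≈ 0.02956
  G=8: 8/255≈0.0314 ≤ 0.04045 → 0.0314/12.92 ≈ 0.00243
  B=232: 232/255≈0.9098 > 0.04045 → ((0.9098+0.055)/1.055)^2.4 ≈ 0.80695
  L2 = 0.2126×0.02956 + 0.7152×0.00243 + 0.0722×0.80695 ≈ 0.06628
Lighter = 0.06628, Darker = 0.00880
Ratio = (L_lighter + 0.05) / (L_darker + 0.05)
Ratio = (0.06628 + 0.05) / (0.00880 + 0.05) = 0.11628 / 0.05880 ≈ 1.9776
Ratio ≈ 1.98:1


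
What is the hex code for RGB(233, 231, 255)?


R = 233 → E9 (hex)
G = 231 → E7 (hex)
B = 255 → FF (hex)
Hex = #E9E7FF


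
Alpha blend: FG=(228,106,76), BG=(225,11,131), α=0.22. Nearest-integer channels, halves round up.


C = α×F + (1-α)×B, with 1-α = 0.78
R: 0.22×228 + 0.78×225 = 50.16 + 175.50 = 225.66 → 226
G: 0.22×106 + 0.78×11 = 23.32 + 8.58 = 31.90 → 32
B: 0.22×76 + 0.78×131 = 16.72 + 102.18 = 118.90 → 119
= RGB(226, 32, 119)


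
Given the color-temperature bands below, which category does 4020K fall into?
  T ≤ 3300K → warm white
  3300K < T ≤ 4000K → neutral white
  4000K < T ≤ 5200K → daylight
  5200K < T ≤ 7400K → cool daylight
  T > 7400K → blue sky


Temperature: 4020K
4000K < 4020K ≤ 5200K → daylight
Classification: daylight


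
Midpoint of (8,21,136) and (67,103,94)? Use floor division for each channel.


Midpoint: each channel = ⌊(C₁+C₂)/2⌋
R: ⌊(8+67)/2⌋ = 37
G: ⌊(21+103)/2⌋ = 62
B: ⌊(136+94)/2⌋ = 115
= RGB(37, 62, 115)


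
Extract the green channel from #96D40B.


Color: #96D40B
R = 96 = 150
G = D4 = 212
B = 0B = 11
Green = 212


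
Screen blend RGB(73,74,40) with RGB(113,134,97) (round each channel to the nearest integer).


Screen: C = 255 - (255-A)×(255-B)/255, rounded to nearest integer
R: 255 - (255-73)×(255-113)/255 = 255 - 25844/255 ≈ 255 - 101.349 = 153.651 → 154
G: 255 - (255-74)×(255-134)/255 = 255 - 21901/255 ≈ 255 - 85.886 = 169.114 → 169
B: 255 - (255-40)×(255-97)/255 = 255 - 33970/255 ≈ 255 - 133.216 = 121.784 → 122
= RGB(154, 169, 122)


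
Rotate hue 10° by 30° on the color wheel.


New hue = (H + rotation) mod 360
New hue = (10 + 30) mod 360
= 40 mod 360
= 40°


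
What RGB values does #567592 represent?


56 → 86 (R)
75 → 117 (G)
92 → 146 (B)
= RGB(86, 117, 146)


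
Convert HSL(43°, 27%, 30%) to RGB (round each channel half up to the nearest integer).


H=43°, S=0.27, L=0.30
C = (1-|2L-1|)×S = (1-|-0.40|)×0.27 = 0.162
H' = H/60 = 43/60 ≈ 0.7167; X = C×(1-|H' mod 2 - 1|) = 0.1161
m = L - C/2 = 0.30 - 0.081 = 0.219
Sector ⌊H'⌋ = 0 → (R',G',B') = (0.162, 0.1161, 0.0)
RGB = ((R'+m)×255, (G'+m)×255, (B'+m)×255) = (97.155, 85.4505, 55.845)
Round half up → RGB(97, 85, 56)


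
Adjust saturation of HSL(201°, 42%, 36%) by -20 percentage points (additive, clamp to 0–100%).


Original S = 42%
Adjustment = -20 percentage points
New S = 42 + (-20) = 22
Clamp to [0, 100] → 22
= HSL(201°, 22%, 36%)


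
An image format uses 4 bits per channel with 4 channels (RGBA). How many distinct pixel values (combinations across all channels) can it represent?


Total bits = 4 bits/channel × 4 channels = 16 bits
Distinct pixel values = 2^16
= 65,536 pixel values


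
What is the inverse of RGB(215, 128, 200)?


Invert: (255-R, 255-G, 255-B)
R: 255-215 = 40
G: 255-128 = 127
B: 255-200 = 55
= RGB(40, 127, 55)


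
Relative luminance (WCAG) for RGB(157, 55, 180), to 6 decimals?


Linearize each channel (sRGB transfer function): c = v/255; c_lin = c/12.92 if c ≤ 0.04045, else ((c+0.055)/1.055)^2.4
  R: 157/255 ≈ 0.615686 > 0.04045 → ((0.615686+0.055)/1.055)^2.4 ≈ 0.337164
  G: 55/255 ≈ 0.215686 > 0.04045 → ((0.215686+0.055)/1.055)^2.4 ≈ 0.038204
  B: 180/255 ≈ 0.705882 > 0.04045 → ((0.705882+0.055)/1.055)^2.4 ≈ 0.456411
R_lin = 0.337164, G_lin = 0.038204, B_lin = 0.456411
L = 0.2126×R + 0.7152×G + 0.0722×B
L = 0.2126×0.337164 + 0.7152×0.038204 + 0.0722×0.456411
L ≈ 0.131958


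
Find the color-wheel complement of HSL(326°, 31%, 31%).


Complement = opposite side of color wheel = hue + 180°
H' = (326 + 180) mod 360 = 146°
S and L unchanged.
= HSL(146°, 31%, 31%)


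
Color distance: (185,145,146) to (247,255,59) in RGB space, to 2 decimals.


d = √[(R₁-R₂)² + (G₁-G₂)² + (B₁-B₂)²]
d = √[(185-247)² + (145-255)² + (146-59)²]
d = √[3844 + 12100 + 7569]
d = √23513
d ≈ 153.34


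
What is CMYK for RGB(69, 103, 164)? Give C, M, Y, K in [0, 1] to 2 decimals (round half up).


R'=69/255≈0.2706, G'=103/255≈0.4039, B'=164/255≈0.6431
K = 1 - max(R',G',B') = 1 - 164/255 = 91/255 = 0.35686… → 0.36
(1-R'-K)/(1-K) simplifies to (max-R)/max with max = 164:
C = (164-69)/164 = 95/164 = 0.57926… → 0.58
M = (164-103)/164 = 61/164 = 0.37195… → 0.37
Y = (164-164)/164 = 0/164 = 0 → 0.00
= CMYK(0.58, 0.37, 0.00, 0.36)


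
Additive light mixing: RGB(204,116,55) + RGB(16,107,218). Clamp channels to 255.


Additive: each channel = min(255, C₁+C₂)
R: 204+16 = 220 → 220
G: 116+107 = 223 → 223
B: 55+218 = 273 → 255
= RGB(220, 223, 255)


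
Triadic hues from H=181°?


Triadic: equally spaced at 120° intervals
H1 = 181°
H2 = (181 + 120) mod 360 = 301°
H3 = (181 + 240) mod 360 = 61°
Triadic = 181°, 301°, 61°


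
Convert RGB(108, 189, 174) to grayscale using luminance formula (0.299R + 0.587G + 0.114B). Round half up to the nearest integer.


Gray = 0.299×R + 0.587×G + 0.114×B
Gray = 0.299×108 + 0.587×189 + 0.114×174
Gray = 32.292 + 110.943 + 19.836
Gray = 163.071 → round half up → 163
Gray = 163


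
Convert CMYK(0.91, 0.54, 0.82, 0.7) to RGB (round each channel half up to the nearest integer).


R = 255 × (1-C) × (1-K) = 255 × 0.09 × 0.30 = 6.885 → 7
G = 255 × (1-M) × (1-K) = 255 × 0.46 × 0.30 = 35.19 → 35
B = 255 × (1-Y) × (1-K) = 255 × 0.18 × 0.30 = 13.77 → 14
= RGB(7, 35, 14)


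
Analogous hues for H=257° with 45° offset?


Base hue: 257°
Left analog: (257 - 45) mod 360 = 212°
Right analog: (257 + 45) mod 360 = 302°
Analogous hues = 212° and 302°


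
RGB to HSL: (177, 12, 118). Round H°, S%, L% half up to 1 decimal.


Normalize: R'=177/255≈0.6941, G'=12/255≈0.0471, B'=118/255≈0.4627
Max=177/255, Min=12/255, Δ=Max-Min=165/255
L = (Max+Min)/2 = (177+12)/510 = 189/510 = 0.37058… → L = 37.1%
L ≤ 0.5 → S = Δ/(Max+Min) = 165/(177+12) = 165/189 = 0.87301… → S = 87.3%
(the 1/255 factors cancel in S and H, so raw channel differences can be used)
Max is R' → H = 60 × (((G-B)/Δ) mod 6) = 60 × (((12-118)/165) mod 6)
  (-106)/165 = -0.6424…; negative, so add 6 → 5.3575…
  H = 60 × 5.3575… = 321.454…° → H = 321.5°
= HSL(321.5°, 87.3%, 37.1%)


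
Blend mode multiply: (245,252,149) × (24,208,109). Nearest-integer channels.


Multiply: C = A×B/255, rounded to nearest integer
R: 245×24/255 = 5880/255 ≈ 23.059 → 23
G: 252×208/255 = 52416/255 ≈ 205.553 → 206
B: 149×109/255 = 16241/255 ≈ 63.690 → 64
= RGB(23, 206, 64)


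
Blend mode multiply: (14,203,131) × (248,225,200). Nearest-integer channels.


Multiply: C = A×B/255, rounded to nearest integer
R: 14×248/255 = 3472/255 ≈ 13.616 → 14
G: 203×225/255 = 45675/255 ≈ 179.118 → 179
B: 131×200/255 = 26200/255 ≈ 102.745 → 103
= RGB(14, 179, 103)


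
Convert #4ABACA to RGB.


4A → 74 (R)
BA → 186 (G)
CA → 202 (B)
= RGB(74, 186, 202)


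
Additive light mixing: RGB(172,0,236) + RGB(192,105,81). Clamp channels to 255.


Additive: each channel = min(255, C₁+C₂)
R: 172+192 = 364 → 255
G: 0+105 = 105 → 105
B: 236+81 = 317 → 255
= RGB(255, 105, 255)


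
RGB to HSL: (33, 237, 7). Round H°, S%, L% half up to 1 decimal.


Normalize: R'=33/255≈0.1294, G'=237/255≈0.9294, B'=7/255≈0.0275
Max=237/255, Min=7/255, Δ=Max-Min=230/255
L = (Max+Min)/2 = (237+7)/510 = 244/510 = 0.47843… → L = 47.8%
L ≤ 0.5 → S = Δ/(Max+Min) = 230/(237+7) = 230/244 = 0.94262… → S = 94.3%
(the 1/255 factors cancel in S and H, so raw channel differences can be used)
Max is G' → H = 60 × ((B-R)/Δ + 2) = 60 × ((7-33)/230 + 2)
  -26/230 + 2 = -0.1130… + 2 = 1.8869…
  H = 60 × 1.8869… = 113.217…° → H = 113.2°
= HSL(113.2°, 94.3%, 47.8%)


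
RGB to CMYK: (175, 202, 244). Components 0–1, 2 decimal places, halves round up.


R'=175/255≈0.6863, G'=202/255≈0.7922, B'=244/255≈0.9569
K = 1 - max(R',G',B') = 1 - 244/255 = 11/255 = 0.04313… → 0.04
(1-R'-K)/(1-K) simplifies to (max-R)/max with max = 244:
C = (244-175)/244 = 69/244 = 0.28278… → 0.28
M = (244-202)/244 = 42/244 = 0.17213… → 0.17
Y = (244-244)/244 = 0/244 = 0 → 0.00
= CMYK(0.28, 0.17, 0.00, 0.04)


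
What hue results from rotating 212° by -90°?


New hue = (H + rotation) mod 360
New hue = (212 -90) mod 360
= 122 mod 360
= 122°


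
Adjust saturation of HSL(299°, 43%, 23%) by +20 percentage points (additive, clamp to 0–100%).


Original S = 43%
Adjustment = +20 percentage points
New S = 43 + (20) = 63
Clamp to [0, 100] → 63
= HSL(299°, 63%, 23%)


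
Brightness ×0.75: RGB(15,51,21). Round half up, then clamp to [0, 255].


Multiply each channel by 0.75, round half up, clamp to [0, 255]
R: 15×0.75 = 11.25 → round → 11
G: 51×0.75 = 38.25 → round → 38
B: 21×0.75 = 15.75 → round → 16
= RGB(11, 38, 16)
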